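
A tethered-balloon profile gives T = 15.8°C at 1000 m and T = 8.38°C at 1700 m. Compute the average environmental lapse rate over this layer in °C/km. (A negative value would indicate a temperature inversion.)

10.6°C/km

Γ = −ΔT/Δz = (15.8 − 8.38) / (1700 − 1000) m
  = 7.42°C / 0.7 km = 10.6°C/km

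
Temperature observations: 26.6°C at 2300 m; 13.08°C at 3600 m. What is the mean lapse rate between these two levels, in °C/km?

Γ = −ΔT/Δz = (26.6 − 13.08) / (3600 − 2300) m
  = 13.52°C / 1.3 km = 10.4°C/km

10.4°C/km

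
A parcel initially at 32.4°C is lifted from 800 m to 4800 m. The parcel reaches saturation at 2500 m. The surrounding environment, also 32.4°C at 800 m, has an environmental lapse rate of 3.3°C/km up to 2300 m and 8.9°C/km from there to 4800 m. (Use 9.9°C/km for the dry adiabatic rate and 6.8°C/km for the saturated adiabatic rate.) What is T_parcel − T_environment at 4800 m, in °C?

Parcel:
  800 → 2500 m (dry, 9.9°C/km): ΔT = -9.9 × 1.7 = -16.83°C → T = 15.57°C
  2500 → 4800 m (saturated, 6.8°C/km): ΔT = -6.8 × 2.3 = -15.64°C → T = -0.07°C
Environment:
  800 → 2300 m (environment, lower layer, 3.3°C/km): ΔT = -3.3 × 1.5 = -4.95°C → T = 27.45°C
  2300 → 4800 m (environment, upper layer, 8.9°C/km): ΔT = -8.9 × 2.5 = -22.25°C → T = 5.2°C
T_parcel − T_env = -0.07 − 5.2 = -5.27°C

-5.27°C (parcel cooler than environment)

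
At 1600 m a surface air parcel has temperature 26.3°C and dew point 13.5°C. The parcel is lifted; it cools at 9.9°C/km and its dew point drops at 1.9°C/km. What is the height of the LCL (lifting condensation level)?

3200 m

T and T_d converge at 9.9 − 1.9 = 8°C per km
Height above start = (26.3 − 13.5) / 8 = 1.6 km
LCL altitude = 1600 m + 1600 m = 3200 m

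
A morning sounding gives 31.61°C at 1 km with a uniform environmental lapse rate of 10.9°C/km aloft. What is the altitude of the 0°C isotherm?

3.9 km

Height above start = (31.61 − 0) / 10.9 = 2.9 km
Altitude = 1000 m + 2900 m = 3900 m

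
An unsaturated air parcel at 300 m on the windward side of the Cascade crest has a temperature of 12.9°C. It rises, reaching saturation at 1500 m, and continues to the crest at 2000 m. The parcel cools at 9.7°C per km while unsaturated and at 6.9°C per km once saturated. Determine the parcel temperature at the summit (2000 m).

-2.19°C

From 300 m to 1500 m (dry): cools by 9.7 × 1.2 = 11.64°C, giving 1.26°C.
From 1500 m to 2000 m (saturated): cools by 6.9 × 0.5 = 3.45°C, giving -2.19°C.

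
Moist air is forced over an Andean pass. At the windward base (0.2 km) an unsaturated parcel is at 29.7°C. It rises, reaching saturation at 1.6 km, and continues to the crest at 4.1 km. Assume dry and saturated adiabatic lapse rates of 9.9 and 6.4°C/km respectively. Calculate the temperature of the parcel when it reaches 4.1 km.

-0.16°C

Dry to 1600 m: -9.9 × 1.4 km = -13.86°C, so T = 15.84°C.
Saturated to 4100 m: -6.4 × 2.5 km = -16°C, so T = -0.16°C.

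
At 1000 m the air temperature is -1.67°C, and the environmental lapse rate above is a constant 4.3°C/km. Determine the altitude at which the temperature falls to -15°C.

Height above start = (-1.67 − (-15)) / 4.3 = 3.1 km
Altitude = 1000 m + 3100 m = 4100 m

4100 m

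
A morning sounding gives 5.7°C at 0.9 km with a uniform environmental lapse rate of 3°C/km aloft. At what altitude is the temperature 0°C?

2.8 km

Height above start = (5.7 − 0) / 3 = 1.9 km
Altitude = 900 m + 1900 m = 2800 m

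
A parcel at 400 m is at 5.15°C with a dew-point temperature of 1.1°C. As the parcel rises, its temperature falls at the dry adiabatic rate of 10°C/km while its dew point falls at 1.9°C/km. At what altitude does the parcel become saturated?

900 m

T and T_d converge at 10 − 1.9 = 8.1°C per km
Height above start = (5.15 − 1.1) / 8.1 = 0.5 km
LCL altitude = 400 m + 500 m = 900 m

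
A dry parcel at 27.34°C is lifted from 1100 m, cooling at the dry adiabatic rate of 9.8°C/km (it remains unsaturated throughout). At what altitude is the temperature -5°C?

4400 m

Height above start = (27.34 − (-5)) / 9.8 = 3.3 km
Altitude = 1100 m + 3300 m = 4400 m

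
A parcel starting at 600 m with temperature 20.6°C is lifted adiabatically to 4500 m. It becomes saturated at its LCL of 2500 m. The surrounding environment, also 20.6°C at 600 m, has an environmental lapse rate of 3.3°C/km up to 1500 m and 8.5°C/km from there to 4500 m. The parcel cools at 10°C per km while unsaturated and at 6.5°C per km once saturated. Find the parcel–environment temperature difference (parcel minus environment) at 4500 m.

Parcel:
  Dry to 2500 m: -10 × 1.9 km = -19°C, so T = 1.6°C.
  Saturated to 4500 m: -6.5 × 2 km = -13°C, so T = -11.4°C.
Environment:
  Environment, lower layer to 1500 m: -3.3 × 0.9 km = -2.97°C, so T = 17.63°C.
  Environment, upper layer to 4500 m: -8.5 × 3 km = -25.5°C, so T = -7.87°C.
T_parcel − T_env = -11.4 − (-7.87) = -3.53°C

-3.53°C (parcel cooler than environment)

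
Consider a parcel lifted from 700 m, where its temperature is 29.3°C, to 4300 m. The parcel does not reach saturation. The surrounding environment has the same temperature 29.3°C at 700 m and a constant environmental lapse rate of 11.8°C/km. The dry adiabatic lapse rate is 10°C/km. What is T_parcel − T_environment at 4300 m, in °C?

Parcel:
  From 700 m to 4300 m (dry): cools by 10 × 3.6 = 36°C, giving -6.7°C.
Environment:
  From 700 m to 4300 m (environment): cools by 11.8 × 3.6 = 42.48°C, giving -13.18°C.
T_parcel − T_env = -6.7 − (-13.18) = +6.48°C

+6.48°C (parcel warmer than environment)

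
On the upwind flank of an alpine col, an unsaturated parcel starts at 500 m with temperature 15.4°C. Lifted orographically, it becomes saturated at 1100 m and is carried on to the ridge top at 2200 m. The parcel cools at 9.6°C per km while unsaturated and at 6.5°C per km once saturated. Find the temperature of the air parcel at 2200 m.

2.49°C

From 500 m to 1100 m (dry): cools by 9.6 × 0.6 = 5.76°C, giving 9.64°C.
From 1100 m to 2200 m (saturated): cools by 6.5 × 1.1 = 7.15°C, giving 2.49°C.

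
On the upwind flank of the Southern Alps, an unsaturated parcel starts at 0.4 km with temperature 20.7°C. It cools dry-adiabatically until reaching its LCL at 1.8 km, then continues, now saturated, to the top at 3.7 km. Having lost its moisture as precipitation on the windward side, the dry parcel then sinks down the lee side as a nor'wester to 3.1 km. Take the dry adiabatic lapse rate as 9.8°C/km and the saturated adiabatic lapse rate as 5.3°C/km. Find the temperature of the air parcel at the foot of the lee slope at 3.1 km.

400–1800 m, dry: Δz = 1.4 km ⇒ ΔT = -13.72°C; T = 6.98°C
1800–3700 m, saturated: Δz = 1.9 km ⇒ ΔT = -10.07°C; T = -3.09°C
3700–3100 m, dry descent: Δz = 0.6 km ⇒ ΔT = +5.88°C; T = 2.79°C

2.79°C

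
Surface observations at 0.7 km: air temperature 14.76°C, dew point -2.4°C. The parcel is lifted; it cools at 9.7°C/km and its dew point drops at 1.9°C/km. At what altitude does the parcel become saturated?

2.9 km

T and T_d converge at 9.7 − 1.9 = 7.8°C per km
Height above start = (14.76 − (-2.4)) / 7.8 = 2.2 km
LCL altitude = 700 m + 2200 m = 2900 m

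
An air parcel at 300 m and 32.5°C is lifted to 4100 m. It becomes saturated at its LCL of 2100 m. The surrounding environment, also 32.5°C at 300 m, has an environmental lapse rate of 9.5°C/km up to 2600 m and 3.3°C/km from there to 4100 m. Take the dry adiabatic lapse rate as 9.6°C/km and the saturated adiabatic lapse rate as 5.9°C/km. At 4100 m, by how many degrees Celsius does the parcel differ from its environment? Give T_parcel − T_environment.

Parcel:
  From 300 m to 2100 m (dry): cools by 9.6 × 1.8 = 17.28°C, giving 15.22°C.
  From 2100 m to 4100 m (saturated): cools by 5.9 × 2 = 11.8°C, giving 3.42°C.
Environment:
  From 300 m to 2600 m (environment, lower layer): cools by 9.5 × 2.3 = 21.85°C, giving 10.65°C.
  From 2600 m to 4100 m (environment, upper layer): cools by 3.3 × 1.5 = 4.95°C, giving 5.7°C.
T_parcel − T_env = 3.42 − 5.7 = -2.28°C

-2.28°C (parcel cooler than environment)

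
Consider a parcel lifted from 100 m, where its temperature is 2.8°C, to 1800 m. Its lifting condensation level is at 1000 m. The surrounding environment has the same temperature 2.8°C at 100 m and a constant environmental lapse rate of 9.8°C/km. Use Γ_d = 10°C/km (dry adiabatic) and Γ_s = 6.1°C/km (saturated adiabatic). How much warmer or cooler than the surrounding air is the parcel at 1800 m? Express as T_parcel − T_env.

+2.78°C (parcel warmer than environment)

Parcel:
  Dry to 1000 m: -10 × 0.9 km = -9°C, so T = -6.2°C.
  Saturated to 1800 m: -6.1 × 0.8 km = -4.88°C, so T = -11.08°C.
Environment:
  Environment to 1800 m: -9.8 × 1.7 km = -16.66°C, so T = -13.86°C.
T_parcel − T_env = -11.08 − (-13.86) = +2.78°C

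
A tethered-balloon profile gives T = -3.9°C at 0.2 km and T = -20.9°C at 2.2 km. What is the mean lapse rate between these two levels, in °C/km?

8.5°C/km

Γ = −ΔT/Δz = (-3.9 − (-20.9)) / (2200 − 200) m
  = 17°C / 2 km = 8.5°C/km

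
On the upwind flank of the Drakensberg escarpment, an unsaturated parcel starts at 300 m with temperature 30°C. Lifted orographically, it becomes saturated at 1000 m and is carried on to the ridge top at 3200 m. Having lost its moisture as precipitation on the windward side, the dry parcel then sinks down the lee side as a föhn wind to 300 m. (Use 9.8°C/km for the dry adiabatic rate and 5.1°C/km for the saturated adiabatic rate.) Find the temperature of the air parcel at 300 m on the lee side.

From 300 m to 1000 m (dry): cools by 9.8 × 0.7 = 6.86°C, giving 23.14°C.
From 1000 m to 3200 m (saturated): cools by 5.1 × 2.2 = 11.22°C, giving 11.92°C.
From 3200 m to 300 m (dry descent): warms by 9.8 × 2.9 = 28.42°C, giving 40.34°C.

40.34°C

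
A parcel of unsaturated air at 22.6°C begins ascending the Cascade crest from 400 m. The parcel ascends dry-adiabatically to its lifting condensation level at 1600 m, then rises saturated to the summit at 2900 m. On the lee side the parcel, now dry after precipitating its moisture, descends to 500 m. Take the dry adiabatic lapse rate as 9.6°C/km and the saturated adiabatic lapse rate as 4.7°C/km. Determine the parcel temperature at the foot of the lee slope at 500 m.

400–1600 m, dry: Δz = 1.2 km ⇒ ΔT = -11.52°C; T = 11.08°C
1600–2900 m, saturated: Δz = 1.3 km ⇒ ΔT = -6.11°C; T = 4.97°C
2900–500 m, dry descent: Δz = 2.4 km ⇒ ΔT = +23.04°C; T = 28.01°C

28.01°C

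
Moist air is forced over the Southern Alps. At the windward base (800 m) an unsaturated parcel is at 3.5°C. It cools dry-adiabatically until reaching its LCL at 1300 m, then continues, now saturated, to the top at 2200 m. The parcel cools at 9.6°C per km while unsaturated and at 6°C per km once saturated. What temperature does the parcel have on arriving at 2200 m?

800–1300 m, dry: Δz = 0.5 km ⇒ ΔT = -4.8°C; T = -1.3°C
1300–2200 m, saturated: Δz = 0.9 km ⇒ ΔT = -5.4°C; T = -6.7°C

-6.7°C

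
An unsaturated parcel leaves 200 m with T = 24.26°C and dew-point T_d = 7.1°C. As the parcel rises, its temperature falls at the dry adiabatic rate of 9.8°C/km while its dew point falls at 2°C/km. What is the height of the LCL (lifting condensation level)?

2400 m

T and T_d converge at 9.8 − 2 = 7.8°C per km
Height above start = (24.26 − 7.1) / 7.8 = 2.2 km
LCL altitude = 200 m + 2200 m = 2400 m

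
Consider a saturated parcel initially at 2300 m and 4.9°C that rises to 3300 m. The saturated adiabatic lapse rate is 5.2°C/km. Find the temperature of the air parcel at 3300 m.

-0.3°C

2300–3300 m, saturated adiabatic: Δz = 1 km ⇒ ΔT = -5.2°C; T = -0.3°C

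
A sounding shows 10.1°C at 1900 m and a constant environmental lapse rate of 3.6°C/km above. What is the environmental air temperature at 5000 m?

-1.06°C

Environmental to 5000 m: -3.6 × 3.1 km = -11.16°C, so T = -1.06°C.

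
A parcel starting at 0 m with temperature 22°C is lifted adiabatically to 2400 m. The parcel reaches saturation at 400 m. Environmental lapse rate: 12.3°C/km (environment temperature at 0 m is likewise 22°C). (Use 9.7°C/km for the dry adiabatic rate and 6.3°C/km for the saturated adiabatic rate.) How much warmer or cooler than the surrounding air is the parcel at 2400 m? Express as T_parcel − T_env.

Parcel:
  From 0 m to 400 m (dry): cools by 9.7 × 0.4 = 3.88°C, giving 18.12°C.
  From 400 m to 2400 m (saturated): cools by 6.3 × 2 = 12.6°C, giving 5.52°C.
Environment:
  From 0 m to 2400 m (environment): cools by 12.3 × 2.4 = 29.52°C, giving -7.52°C.
T_parcel − T_env = 5.52 − (-7.52) = +13.04°C

+13.04°C (parcel warmer than environment)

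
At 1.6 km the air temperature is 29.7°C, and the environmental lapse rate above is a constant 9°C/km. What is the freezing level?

Height above start = (29.7 − 0) / 9 = 3.3 km
Altitude = 1600 m + 3300 m = 4900 m

4.9 km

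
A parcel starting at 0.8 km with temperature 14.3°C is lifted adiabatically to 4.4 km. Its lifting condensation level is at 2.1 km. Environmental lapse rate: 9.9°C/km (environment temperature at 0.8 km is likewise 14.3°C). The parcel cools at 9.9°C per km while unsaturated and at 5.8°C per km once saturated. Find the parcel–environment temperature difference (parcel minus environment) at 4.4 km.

Parcel:
  800 → 2100 m (dry, 9.9°C/km): ΔT = -9.9 × 1.3 = -12.87°C → T = 1.43°C
  2100 → 4400 m (saturated, 5.8°C/km): ΔT = -5.8 × 2.3 = -13.34°C → T = -11.91°C
Environment:
  800 → 4400 m (environment, 9.9°C/km): ΔT = -9.9 × 3.6 = -35.64°C → T = -21.34°C
T_parcel − T_env = -11.91 − (-21.34) = +9.43°C

+9.43°C (parcel warmer than environment)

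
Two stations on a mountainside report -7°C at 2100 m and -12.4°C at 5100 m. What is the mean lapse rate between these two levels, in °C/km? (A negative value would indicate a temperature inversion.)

1.8°C/km

Γ = −ΔT/Δz = (-7 − (-12.4)) / (5100 − 2100) m
  = 5.4°C / 3 km = 1.8°C/km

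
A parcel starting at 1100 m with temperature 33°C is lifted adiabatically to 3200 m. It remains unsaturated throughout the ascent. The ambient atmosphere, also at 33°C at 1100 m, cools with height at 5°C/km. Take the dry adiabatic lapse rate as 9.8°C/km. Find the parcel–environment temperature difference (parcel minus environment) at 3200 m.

-10.08°C (parcel cooler than environment)

Parcel:
  From 1100 m to 3200 m (dry): cools by 9.8 × 2.1 = 20.58°C, giving 12.42°C.
Environment:
  From 1100 m to 3200 m (environment): cools by 5 × 2.1 = 10.5°C, giving 22.5°C.
T_parcel − T_env = 12.42 − 22.5 = -10.08°C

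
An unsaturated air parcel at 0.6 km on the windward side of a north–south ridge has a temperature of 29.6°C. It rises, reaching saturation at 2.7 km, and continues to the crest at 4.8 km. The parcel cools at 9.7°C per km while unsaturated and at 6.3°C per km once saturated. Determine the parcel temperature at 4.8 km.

-4°C

From 600 m to 2700 m (dry): cools by 9.7 × 2.1 = 20.37°C, giving 9.23°C.
From 2700 m to 4800 m (saturated): cools by 6.3 × 2.1 = 13.23°C, giving -4°C.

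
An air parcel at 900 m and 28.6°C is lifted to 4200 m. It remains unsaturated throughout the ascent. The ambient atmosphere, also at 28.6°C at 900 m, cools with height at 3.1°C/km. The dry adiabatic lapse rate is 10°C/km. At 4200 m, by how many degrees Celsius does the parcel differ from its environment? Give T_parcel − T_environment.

Parcel:
  Dry to 4200 m: -10 × 3.3 km = -33°C, so T = -4.4°C.
Environment:
  Environment to 4200 m: -3.1 × 3.3 km = -10.23°C, so T = 18.37°C.
T_parcel − T_env = -4.4 − 18.37 = -22.77°C

-22.77°C (parcel cooler than environment)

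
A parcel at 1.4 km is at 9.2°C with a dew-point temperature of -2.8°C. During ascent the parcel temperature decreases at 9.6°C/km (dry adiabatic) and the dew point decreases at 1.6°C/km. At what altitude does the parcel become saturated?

2.9 km

T and T_d converge at 9.6 − 1.6 = 8°C per km
Height above start = (9.2 − (-2.8)) / 8 = 1.5 km
LCL altitude = 1400 m + 1500 m = 2900 m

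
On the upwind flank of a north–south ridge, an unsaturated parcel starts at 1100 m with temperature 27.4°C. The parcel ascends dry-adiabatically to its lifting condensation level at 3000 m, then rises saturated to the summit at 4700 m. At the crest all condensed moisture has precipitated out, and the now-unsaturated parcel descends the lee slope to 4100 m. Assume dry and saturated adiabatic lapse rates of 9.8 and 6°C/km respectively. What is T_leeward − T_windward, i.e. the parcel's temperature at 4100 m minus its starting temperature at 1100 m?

1100–3000 m, dry: Δz = 1.9 km ⇒ ΔT = -18.62°C; T = 8.78°C
3000–4700 m, saturated: Δz = 1.7 km ⇒ ΔT = -10.2°C; T = -1.42°C
4700–4100 m, dry descent: Δz = 0.6 km ⇒ ΔT = +5.88°C; T = 4.46°C
Net change vs windward start: 4.46 − 27.4 = -22.94°C

-22.94°C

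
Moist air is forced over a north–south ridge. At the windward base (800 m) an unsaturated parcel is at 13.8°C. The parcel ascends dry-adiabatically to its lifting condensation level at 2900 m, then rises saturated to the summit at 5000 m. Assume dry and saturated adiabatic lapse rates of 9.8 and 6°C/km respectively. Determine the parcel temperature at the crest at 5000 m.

-19.38°C

From 800 m to 2900 m (dry): cools by 9.8 × 2.1 = 20.58°C, giving -6.78°C.
From 2900 m to 5000 m (saturated): cools by 6 × 2.1 = 12.6°C, giving -19.38°C.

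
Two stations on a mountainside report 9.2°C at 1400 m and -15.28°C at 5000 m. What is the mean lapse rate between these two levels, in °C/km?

Γ = −ΔT/Δz = (9.2 − (-15.28)) / (5000 − 1400) m
  = 24.48°C / 3.6 km = 6.8°C/km

6.8°C/km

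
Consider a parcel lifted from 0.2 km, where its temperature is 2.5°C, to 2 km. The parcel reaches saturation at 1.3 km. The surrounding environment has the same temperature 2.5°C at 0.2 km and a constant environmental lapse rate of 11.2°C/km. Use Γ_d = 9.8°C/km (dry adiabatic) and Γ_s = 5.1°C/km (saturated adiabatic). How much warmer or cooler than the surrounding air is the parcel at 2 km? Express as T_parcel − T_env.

Parcel:
  200–1300 m, dry: Δz = 1.1 km ⇒ ΔT = -10.78°C; T = -8.28°C
  1300–2000 m, saturated: Δz = 0.7 km ⇒ ΔT = -3.57°C; T = -11.85°C
Environment:
  200–2000 m, environment: Δz = 1.8 km ⇒ ΔT = -20.16°C; T = -17.66°C
T_parcel − T_env = -11.85 − (-17.66) = +5.81°C

+5.81°C (parcel warmer than environment)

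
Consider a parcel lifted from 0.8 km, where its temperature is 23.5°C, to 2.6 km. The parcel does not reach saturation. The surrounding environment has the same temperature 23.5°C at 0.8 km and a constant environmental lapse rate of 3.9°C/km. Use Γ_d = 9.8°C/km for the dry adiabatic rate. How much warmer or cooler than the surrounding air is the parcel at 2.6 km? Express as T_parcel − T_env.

-10.62°C (parcel cooler than environment)

Parcel:
  800 → 2600 m (dry, 9.8°C/km): ΔT = -9.8 × 1.8 = -17.64°C → T = 5.86°C
Environment:
  800 → 2600 m (environment, 3.9°C/km): ΔT = -3.9 × 1.8 = -7.02°C → T = 16.48°C
T_parcel − T_env = 5.86 − 16.48 = -10.62°C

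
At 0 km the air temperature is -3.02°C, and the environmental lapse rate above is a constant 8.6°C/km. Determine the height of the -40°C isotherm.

4.3 km

Height above start = (-3.02 − (-40)) / 8.6 = 4.3 km
Altitude = 0 m + 4300 m = 4300 m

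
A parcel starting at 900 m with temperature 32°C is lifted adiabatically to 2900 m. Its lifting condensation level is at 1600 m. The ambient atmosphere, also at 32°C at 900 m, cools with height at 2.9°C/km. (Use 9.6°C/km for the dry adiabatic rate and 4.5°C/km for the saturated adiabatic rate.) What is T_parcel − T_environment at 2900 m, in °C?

Parcel:
  Dry to 1600 m: -9.6 × 0.7 km = -6.72°C, so T = 25.28°C.
  Saturated to 2900 m: -4.5 × 1.3 km = -5.85°C, so T = 19.43°C.
Environment:
  Environment to 2900 m: -2.9 × 2 km = -5.8°C, so T = 26.2°C.
T_parcel − T_env = 19.43 − 26.2 = -6.77°C

-6.77°C (parcel cooler than environment)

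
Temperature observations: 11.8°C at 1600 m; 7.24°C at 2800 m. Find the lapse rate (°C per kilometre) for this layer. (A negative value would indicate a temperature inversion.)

3.8°C/km

Γ = −ΔT/Δz = (11.8 − 7.24) / (2800 − 1600) m
  = 4.56°C / 1.2 km = 3.8°C/km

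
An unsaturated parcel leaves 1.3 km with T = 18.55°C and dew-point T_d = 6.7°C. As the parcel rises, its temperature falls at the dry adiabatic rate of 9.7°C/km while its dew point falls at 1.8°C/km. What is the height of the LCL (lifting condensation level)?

T and T_d converge at 9.7 − 1.8 = 7.9°C per km
Height above start = (18.55 − 6.7) / 7.9 = 1.5 km
LCL altitude = 1300 m + 1500 m = 2800 m

2.8 km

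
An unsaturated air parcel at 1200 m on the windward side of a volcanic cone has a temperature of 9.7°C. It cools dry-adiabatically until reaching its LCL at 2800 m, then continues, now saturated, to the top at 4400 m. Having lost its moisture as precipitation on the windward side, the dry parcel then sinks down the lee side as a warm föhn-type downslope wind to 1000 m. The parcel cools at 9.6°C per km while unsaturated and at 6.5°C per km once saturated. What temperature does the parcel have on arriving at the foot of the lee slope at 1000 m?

16.58°C

From 1200 m to 2800 m (dry): cools by 9.6 × 1.6 = 15.36°C, giving -5.66°C.
From 2800 m to 4400 m (saturated): cools by 6.5 × 1.6 = 10.4°C, giving -16.06°C.
From 4400 m to 1000 m (dry descent): warms by 9.6 × 3.4 = 32.64°C, giving 16.58°C.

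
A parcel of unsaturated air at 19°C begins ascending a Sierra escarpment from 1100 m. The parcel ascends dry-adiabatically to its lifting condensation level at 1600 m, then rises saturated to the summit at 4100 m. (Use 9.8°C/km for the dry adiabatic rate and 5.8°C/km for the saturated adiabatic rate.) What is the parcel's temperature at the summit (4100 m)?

-0.4°C

From 1100 m to 1600 m (dry): cools by 9.8 × 0.5 = 4.9°C, giving 14.1°C.
From 1600 m to 4100 m (saturated): cools by 5.8 × 2.5 = 14.5°C, giving -0.4°C.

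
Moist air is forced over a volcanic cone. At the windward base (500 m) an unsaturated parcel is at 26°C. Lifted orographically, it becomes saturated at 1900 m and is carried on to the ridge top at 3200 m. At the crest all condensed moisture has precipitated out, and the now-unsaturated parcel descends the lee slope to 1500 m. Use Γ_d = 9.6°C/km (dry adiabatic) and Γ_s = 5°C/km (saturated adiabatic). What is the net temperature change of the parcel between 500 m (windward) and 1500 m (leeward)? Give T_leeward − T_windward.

500–1900 m, dry: Δz = 1.4 km ⇒ ΔT = -13.44°C; T = 12.56°C
1900–3200 m, saturated: Δz = 1.3 km ⇒ ΔT = -6.5°C; T = 6.06°C
3200–1500 m, dry descent: Δz = 1.7 km ⇒ ΔT = +16.32°C; T = 22.38°C
Net change vs windward start: 22.38 − 26 = -3.62°C

-3.62°C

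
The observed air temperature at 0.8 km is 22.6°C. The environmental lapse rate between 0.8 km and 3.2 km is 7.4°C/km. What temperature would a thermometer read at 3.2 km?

From 800 m to 3200 m (environmental): cools by 7.4 × 2.4 = 17.76°C, giving 4.84°C.

4.84°C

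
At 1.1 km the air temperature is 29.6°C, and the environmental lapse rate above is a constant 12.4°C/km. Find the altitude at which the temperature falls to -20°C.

Height above start = (29.6 − (-20)) / 12.4 = 4 km
Altitude = 1100 m + 4000 m = 5100 m

5.1 km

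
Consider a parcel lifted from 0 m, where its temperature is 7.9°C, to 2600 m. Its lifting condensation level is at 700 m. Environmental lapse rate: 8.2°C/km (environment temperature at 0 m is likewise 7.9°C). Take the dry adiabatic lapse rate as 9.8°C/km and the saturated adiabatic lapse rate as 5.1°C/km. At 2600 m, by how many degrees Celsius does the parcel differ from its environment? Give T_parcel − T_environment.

+4.77°C (parcel warmer than environment)

Parcel:
  0–700 m, dry: Δz = 0.7 km ⇒ ΔT = -6.86°C; T = 1.04°C
  700–2600 m, saturated: Δz = 1.9 km ⇒ ΔT = -9.69°C; T = -8.65°C
Environment:
  0–2600 m, environment: Δz = 2.6 km ⇒ ΔT = -21.32°C; T = -13.42°C
T_parcel − T_env = -8.65 − (-13.42) = +4.77°C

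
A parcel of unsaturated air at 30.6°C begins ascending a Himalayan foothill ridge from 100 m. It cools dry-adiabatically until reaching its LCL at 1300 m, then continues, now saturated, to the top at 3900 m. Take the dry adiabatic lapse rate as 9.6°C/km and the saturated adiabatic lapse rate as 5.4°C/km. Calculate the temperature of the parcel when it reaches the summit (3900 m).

5.04°C

From 100 m to 1300 m (dry): cools by 9.6 × 1.2 = 11.52°C, giving 19.08°C.
From 1300 m to 3900 m (saturated): cools by 5.4 × 2.6 = 14.04°C, giving 5.04°C.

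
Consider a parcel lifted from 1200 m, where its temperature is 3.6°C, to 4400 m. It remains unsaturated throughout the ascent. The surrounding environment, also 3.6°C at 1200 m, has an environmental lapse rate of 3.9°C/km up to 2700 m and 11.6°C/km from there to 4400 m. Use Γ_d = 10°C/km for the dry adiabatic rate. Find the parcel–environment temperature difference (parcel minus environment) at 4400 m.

-6.43°C (parcel cooler than environment)

Parcel:
  Dry to 4400 m: -10 × 3.2 km = -32°C, so T = -28.4°C.
Environment:
  Environment, lower layer to 2700 m: -3.9 × 1.5 km = -5.85°C, so T = -2.25°C.
  Environment, upper layer to 4400 m: -11.6 × 1.7 km = -19.72°C, so T = -21.97°C.
T_parcel − T_env = -28.4 − (-21.97) = -6.43°C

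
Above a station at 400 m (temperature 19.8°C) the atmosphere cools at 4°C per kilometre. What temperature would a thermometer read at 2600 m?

Environmental to 2600 m: -4 × 2.2 km = -8.8°C, so T = 11°C.

11°C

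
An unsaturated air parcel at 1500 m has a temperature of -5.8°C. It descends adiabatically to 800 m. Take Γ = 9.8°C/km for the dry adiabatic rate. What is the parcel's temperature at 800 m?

1500 → 800 m (dry adiabatic, 9.8°C/km): ΔT = +9.8 × 0.7 = +6.86°C → T = 1.06°C

1.06°C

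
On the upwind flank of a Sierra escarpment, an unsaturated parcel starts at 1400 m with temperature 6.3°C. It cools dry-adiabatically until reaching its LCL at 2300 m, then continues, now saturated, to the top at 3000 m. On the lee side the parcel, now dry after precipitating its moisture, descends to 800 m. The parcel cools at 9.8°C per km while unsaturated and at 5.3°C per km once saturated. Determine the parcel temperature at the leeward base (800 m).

15.33°C

From 1400 m to 2300 m (dry): cools by 9.8 × 0.9 = 8.82°C, giving -2.52°C.
From 2300 m to 3000 m (saturated): cools by 5.3 × 0.7 = 3.71°C, giving -6.23°C.
From 3000 m to 800 m (dry descent): warms by 9.8 × 2.2 = 21.56°C, giving 15.33°C.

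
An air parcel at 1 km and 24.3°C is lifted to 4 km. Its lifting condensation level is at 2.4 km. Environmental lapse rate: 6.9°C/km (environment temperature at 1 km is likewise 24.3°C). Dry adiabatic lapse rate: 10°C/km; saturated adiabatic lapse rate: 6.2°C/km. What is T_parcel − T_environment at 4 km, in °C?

-3.22°C (parcel cooler than environment)

Parcel:
  From 1000 m to 2400 m (dry): cools by 10 × 1.4 = 14°C, giving 10.3°C.
  From 2400 m to 4000 m (saturated): cools by 6.2 × 1.6 = 9.92°C, giving 0.38°C.
Environment:
  From 1000 m to 4000 m (environment): cools by 6.9 × 3 = 20.7°C, giving 3.6°C.
T_parcel − T_env = 0.38 − 3.6 = -3.22°C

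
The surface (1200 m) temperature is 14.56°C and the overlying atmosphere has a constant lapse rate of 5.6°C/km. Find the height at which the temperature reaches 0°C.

3800 m

Height above start = (14.56 − 0) / 5.6 = 2.6 km
Altitude = 1200 m + 2600 m = 3800 m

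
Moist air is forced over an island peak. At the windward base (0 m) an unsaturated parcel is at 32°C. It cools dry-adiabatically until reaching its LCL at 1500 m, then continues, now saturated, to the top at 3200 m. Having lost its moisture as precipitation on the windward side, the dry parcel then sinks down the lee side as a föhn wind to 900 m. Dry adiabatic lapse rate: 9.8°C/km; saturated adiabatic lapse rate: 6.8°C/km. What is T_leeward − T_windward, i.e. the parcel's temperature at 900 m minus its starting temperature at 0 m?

-3.72°C

From 0 m to 1500 m (dry): cools by 9.8 × 1.5 = 14.7°C, giving 17.3°C.
From 1500 m to 3200 m (saturated): cools by 6.8 × 1.7 = 11.56°C, giving 5.74°C.
From 3200 m to 900 m (dry descent): warms by 9.8 × 2.3 = 22.54°C, giving 28.28°C.
Net change vs windward start: 28.28 − 32 = -3.72°C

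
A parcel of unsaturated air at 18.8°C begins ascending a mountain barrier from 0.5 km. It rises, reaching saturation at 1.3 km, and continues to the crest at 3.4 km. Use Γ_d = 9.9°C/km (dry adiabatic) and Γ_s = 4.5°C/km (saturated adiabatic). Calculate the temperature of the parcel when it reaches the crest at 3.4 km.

1.43°C

Dry to 1300 m: -9.9 × 0.8 km = -7.92°C, so T = 10.88°C.
Saturated to 3400 m: -4.5 × 2.1 km = -9.45°C, so T = 1.43°C.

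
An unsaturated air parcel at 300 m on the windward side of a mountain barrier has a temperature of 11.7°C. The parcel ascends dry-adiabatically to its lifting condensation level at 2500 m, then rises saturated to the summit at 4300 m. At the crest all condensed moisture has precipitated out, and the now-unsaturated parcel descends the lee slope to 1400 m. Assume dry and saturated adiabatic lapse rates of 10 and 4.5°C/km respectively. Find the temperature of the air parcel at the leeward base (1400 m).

From 300 m to 2500 m (dry): cools by 10 × 2.2 = 22°C, giving -10.3°C.
From 2500 m to 4300 m (saturated): cools by 4.5 × 1.8 = 8.1°C, giving -18.4°C.
From 4300 m to 1400 m (dry descent): warms by 10 × 2.9 = 29°C, giving 10.6°C.

10.6°C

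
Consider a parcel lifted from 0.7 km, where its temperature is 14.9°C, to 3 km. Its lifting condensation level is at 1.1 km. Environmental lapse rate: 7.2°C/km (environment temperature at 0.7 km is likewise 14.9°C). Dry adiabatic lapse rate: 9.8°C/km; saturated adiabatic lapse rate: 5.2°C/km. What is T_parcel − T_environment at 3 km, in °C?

+2.76°C (parcel warmer than environment)

Parcel:
  700 → 1100 m (dry, 9.8°C/km): ΔT = -9.8 × 0.4 = -3.92°C → T = 10.98°C
  1100 → 3000 m (saturated, 5.2°C/km): ΔT = -5.2 × 1.9 = -9.88°C → T = 1.1°C
Environment:
  700 → 3000 m (environment, 7.2°C/km): ΔT = -7.2 × 2.3 = -16.56°C → T = -1.66°C
T_parcel − T_env = 1.1 − (-1.66) = +2.76°C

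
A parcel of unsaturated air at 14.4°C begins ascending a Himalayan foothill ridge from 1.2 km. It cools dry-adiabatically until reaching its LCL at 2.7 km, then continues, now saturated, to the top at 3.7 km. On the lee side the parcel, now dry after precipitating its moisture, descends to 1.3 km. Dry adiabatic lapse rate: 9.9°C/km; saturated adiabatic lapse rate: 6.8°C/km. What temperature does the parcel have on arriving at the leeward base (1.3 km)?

From 1200 m to 2700 m (dry): cools by 9.9 × 1.5 = 14.85°C, giving -0.45°C.
From 2700 m to 3700 m (saturated): cools by 6.8 × 1 = 6.8°C, giving -7.25°C.
From 3700 m to 1300 m (dry descent): warms by 9.9 × 2.4 = 23.76°C, giving 16.51°C.

16.51°C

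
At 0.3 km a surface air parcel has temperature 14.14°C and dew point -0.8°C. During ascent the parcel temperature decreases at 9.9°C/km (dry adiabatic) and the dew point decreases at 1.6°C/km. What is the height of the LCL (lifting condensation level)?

T and T_d converge at 9.9 − 1.6 = 8.3°C per km
Height above start = (14.14 − (-0.8)) / 8.3 = 1.8 km
LCL altitude = 300 m + 1800 m = 2100 m

2.1 km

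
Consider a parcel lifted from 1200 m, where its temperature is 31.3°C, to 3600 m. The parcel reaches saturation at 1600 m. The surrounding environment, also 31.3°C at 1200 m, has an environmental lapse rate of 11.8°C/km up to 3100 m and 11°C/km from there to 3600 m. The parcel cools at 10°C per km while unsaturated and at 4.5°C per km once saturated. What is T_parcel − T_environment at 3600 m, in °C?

+14.92°C (parcel warmer than environment)

Parcel:
  From 1200 m to 1600 m (dry): cools by 10 × 0.4 = 4°C, giving 27.3°C.
  From 1600 m to 3600 m (saturated): cools by 4.5 × 2 = 9°C, giving 18.3°C.
Environment:
  From 1200 m to 3100 m (environment, lower layer): cools by 11.8 × 1.9 = 22.42°C, giving 8.88°C.
  From 3100 m to 3600 m (environment, upper layer): cools by 11 × 0.5 = 5.5°C, giving 3.38°C.
T_parcel − T_env = 18.3 − 3.38 = +14.92°C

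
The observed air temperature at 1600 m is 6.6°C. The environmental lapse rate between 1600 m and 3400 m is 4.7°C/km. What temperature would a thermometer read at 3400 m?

Environmental to 3400 m: -4.7 × 1.8 km = -8.46°C, so T = -1.86°C.

-1.86°C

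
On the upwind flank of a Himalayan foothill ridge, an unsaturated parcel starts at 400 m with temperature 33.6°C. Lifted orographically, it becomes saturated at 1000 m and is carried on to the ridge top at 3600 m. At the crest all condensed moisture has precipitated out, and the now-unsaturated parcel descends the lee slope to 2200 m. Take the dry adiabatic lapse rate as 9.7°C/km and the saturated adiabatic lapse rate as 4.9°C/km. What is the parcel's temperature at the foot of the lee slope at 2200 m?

28.62°C

400–1000 m, dry: Δz = 0.6 km ⇒ ΔT = -5.82°C; T = 27.78°C
1000–3600 m, saturated: Δz = 2.6 km ⇒ ΔT = -12.74°C; T = 15.04°C
3600–2200 m, dry descent: Δz = 1.4 km ⇒ ΔT = +13.58°C; T = 28.62°C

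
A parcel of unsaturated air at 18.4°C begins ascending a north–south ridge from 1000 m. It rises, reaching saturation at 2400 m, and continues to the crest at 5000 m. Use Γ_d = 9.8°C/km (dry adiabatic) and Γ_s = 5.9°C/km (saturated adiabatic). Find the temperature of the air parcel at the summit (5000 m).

-10.66°C

From 1000 m to 2400 m (dry): cools by 9.8 × 1.4 = 13.72°C, giving 4.68°C.
From 2400 m to 5000 m (saturated): cools by 5.9 × 2.6 = 15.34°C, giving -10.66°C.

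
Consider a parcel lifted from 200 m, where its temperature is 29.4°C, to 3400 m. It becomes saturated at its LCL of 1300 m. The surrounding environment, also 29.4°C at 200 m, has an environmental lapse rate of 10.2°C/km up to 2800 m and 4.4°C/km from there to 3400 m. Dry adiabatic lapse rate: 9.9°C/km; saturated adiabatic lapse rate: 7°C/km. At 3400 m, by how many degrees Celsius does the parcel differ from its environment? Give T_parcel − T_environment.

+3.57°C (parcel warmer than environment)

Parcel:
  Dry to 1300 m: -9.9 × 1.1 km = -10.89°C, so T = 18.51°C.
  Saturated to 3400 m: -7 × 2.1 km = -14.7°C, so T = 3.81°C.
Environment:
  Environment, lower layer to 2800 m: -10.2 × 2.6 km = -26.52°C, so T = 2.88°C.
  Environment, upper layer to 3400 m: -4.4 × 0.6 km = -2.64°C, so T = 0.24°C.
T_parcel − T_env = 3.81 − 0.24 = +3.57°C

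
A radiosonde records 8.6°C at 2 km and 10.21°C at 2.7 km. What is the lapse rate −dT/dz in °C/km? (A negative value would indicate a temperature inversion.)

Γ = −ΔT/Δz = (8.6 − 10.21) / (2700 − 2000) m
  = -1.61°C / 0.7 km = -2.3°C/km

-2.3°C/km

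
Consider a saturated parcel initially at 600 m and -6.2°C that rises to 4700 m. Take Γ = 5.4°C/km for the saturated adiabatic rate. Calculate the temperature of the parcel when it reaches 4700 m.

-28.34°C

Saturated adiabatic to 4700 m: -5.4 × 4.1 km = -22.14°C, so T = -28.34°C.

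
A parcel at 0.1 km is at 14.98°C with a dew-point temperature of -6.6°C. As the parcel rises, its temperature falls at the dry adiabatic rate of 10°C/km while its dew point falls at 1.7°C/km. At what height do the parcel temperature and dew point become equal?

T and T_d converge at 10 − 1.7 = 8.3°C per km
Height above start = (14.98 − (-6.6)) / 8.3 = 2.6 km
LCL altitude = 100 m + 2600 m = 2700 m

2.7 km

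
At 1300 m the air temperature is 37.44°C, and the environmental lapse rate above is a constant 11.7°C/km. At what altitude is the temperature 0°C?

4500 m

Height above start = (37.44 − 0) / 11.7 = 3.2 km
Altitude = 1300 m + 3200 m = 4500 m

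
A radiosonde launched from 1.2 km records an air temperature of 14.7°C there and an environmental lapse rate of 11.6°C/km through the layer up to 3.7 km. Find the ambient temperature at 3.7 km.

1200–3700 m, environmental: Δz = 2.5 km ⇒ ΔT = -29°C; T = -14.3°C

-14.3°C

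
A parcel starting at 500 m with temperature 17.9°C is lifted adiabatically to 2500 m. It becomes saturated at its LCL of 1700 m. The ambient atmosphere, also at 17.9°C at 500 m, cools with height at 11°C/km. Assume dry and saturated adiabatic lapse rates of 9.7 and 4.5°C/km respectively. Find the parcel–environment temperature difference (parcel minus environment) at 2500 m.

Parcel:
  500–1700 m, dry: Δz = 1.2 km ⇒ ΔT = -11.64°C; T = 6.26°C
  1700–2500 m, saturated: Δz = 0.8 km ⇒ ΔT = -3.6°C; T = 2.66°C
Environment:
  500–2500 m, environment: Δz = 2 km ⇒ ΔT = -22°C; T = -4.1°C
T_parcel − T_env = 2.66 − (-4.1) = +6.76°C

+6.76°C (parcel warmer than environment)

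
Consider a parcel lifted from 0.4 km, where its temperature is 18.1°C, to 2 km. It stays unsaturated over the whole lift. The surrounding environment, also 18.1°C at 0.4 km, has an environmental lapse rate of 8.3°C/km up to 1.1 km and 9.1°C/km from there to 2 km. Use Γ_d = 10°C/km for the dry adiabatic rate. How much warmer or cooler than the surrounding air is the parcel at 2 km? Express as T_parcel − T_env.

-2°C (parcel cooler than environment)

Parcel:
  400–2000 m, dry: Δz = 1.6 km ⇒ ΔT = -16°C; T = 2.1°C
Environment:
  400–1100 m, environment, lower layer: Δz = 0.7 km ⇒ ΔT = -5.81°C; T = 12.29°C
  1100–2000 m, environment, upper layer: Δz = 0.9 km ⇒ ΔT = -8.19°C; T = 4.1°C
T_parcel − T_env = 2.1 − 4.1 = -2°C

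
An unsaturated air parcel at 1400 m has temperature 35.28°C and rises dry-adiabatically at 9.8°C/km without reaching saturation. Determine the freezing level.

5000 m

Height above start = (35.28 − 0) / 9.8 = 3.6 km
Altitude = 1400 m + 3600 m = 5000 m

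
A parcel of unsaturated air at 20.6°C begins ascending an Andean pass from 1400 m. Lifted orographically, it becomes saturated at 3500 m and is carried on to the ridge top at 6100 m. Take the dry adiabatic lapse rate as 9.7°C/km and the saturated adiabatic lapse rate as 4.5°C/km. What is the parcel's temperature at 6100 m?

-11.47°C

From 1400 m to 3500 m (dry): cools by 9.7 × 2.1 = 20.37°C, giving 0.23°C.
From 3500 m to 6100 m (saturated): cools by 4.5 × 2.6 = 11.7°C, giving -11.47°C.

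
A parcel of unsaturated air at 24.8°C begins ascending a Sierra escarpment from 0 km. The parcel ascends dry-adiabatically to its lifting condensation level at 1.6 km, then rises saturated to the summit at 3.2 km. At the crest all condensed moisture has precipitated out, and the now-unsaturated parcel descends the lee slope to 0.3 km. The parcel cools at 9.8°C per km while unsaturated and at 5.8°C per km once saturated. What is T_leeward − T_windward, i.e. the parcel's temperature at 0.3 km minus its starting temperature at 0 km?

+3.46°C

Dry to 1600 m: -9.8 × 1.6 km = -15.68°C, so T = 9.12°C.
Saturated to 3200 m: -5.8 × 1.6 km = -9.28°C, so T = -0.16°C.
Dry descent to 300 m: +9.8 × 2.9 km = +28.42°C, so T = 28.26°C.
Net change vs windward start: 28.26 − 24.8 = +3.46°C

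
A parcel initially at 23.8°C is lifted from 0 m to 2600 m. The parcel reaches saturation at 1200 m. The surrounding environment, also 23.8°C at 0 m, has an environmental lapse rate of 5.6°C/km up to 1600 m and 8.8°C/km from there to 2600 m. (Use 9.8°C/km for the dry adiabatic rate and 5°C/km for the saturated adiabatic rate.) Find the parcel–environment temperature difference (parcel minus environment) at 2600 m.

Parcel:
  Dry to 1200 m: -9.8 × 1.2 km = -11.76°C, so T = 12.04°C.
  Saturated to 2600 m: -5 × 1.4 km = -7°C, so T = 5.04°C.
Environment:
  Environment, lower layer to 1600 m: -5.6 × 1.6 km = -8.96°C, so T = 14.84°C.
  Environment, upper layer to 2600 m: -8.8 × 1 km = -8.8°C, so T = 6.04°C.
T_parcel − T_env = 5.04 − 6.04 = -1°C

-1°C (parcel cooler than environment)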